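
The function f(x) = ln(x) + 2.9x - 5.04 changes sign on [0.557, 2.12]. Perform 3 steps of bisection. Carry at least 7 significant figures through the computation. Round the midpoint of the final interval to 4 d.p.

1.6316

f(0.557000) = -4.009890, f(2.120000) = 1.859416 (opposite signs)
step 1: m = 1.338500, f(m) = -0.866800 < 0 → root in [1.338500, 2.120000]
step 2: m = 1.729250, f(m) = 0.522513 > 0 → root in [1.338500, 1.729250]
step 3: m = 1.533875, f(m) = -0.163965 < 0 → root in [1.533875, 1.729250]
Midpoint of [1.533875, 1.729250] = 1.631563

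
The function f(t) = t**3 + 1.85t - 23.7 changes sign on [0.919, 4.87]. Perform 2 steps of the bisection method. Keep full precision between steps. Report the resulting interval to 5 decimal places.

f(0.919000) = -21.223698, f(4.870000) = 100.810803 (opposite signs)
step 1: m = 2.894500, f(m) = 5.905323 > 0 → root in [0.919000, 2.894500]
step 2: m = 1.906750, f(m) = -13.240150 < 0 → root in [1.906750, 2.894500]

[1.90675, 2.89450]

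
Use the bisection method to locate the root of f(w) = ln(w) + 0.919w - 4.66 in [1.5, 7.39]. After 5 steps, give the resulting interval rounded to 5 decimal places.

[3.52469, 3.70875]

f(1.500000) = -2.876035, f(7.390000) = 4.131538 (opposite signs)
step 1: m = 4.445000, f(m) = 0.916735 > 0 → root in [1.500000, 4.445000]
step 2: m = 2.972500, f(m) = -0.838869 < 0 → root in [2.972500, 4.445000]
step 3: m = 3.708750, f(m) = 0.059036 > 0 → root in [2.972500, 3.708750]
step 4: m = 3.340625, f(m) = -0.383808 < 0 → root in [3.340625, 3.708750]
step 5: m = 3.524688, f(m) = -0.161020 < 0 → root in [3.524688, 3.708750]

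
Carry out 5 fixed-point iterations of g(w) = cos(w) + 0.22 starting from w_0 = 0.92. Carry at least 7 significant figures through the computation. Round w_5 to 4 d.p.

0.8532

w_1 = g(0.920000) = 0.825820
w_2 = g(0.825820) = 0.897954
w_3 = g(0.897954) = 0.843211
w_4 = g(0.843211) = 0.885068
w_5 = g(0.885068) = 0.853237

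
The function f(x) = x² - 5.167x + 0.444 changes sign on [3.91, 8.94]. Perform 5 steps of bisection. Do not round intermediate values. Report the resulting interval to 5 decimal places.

f(3.910000) = -4.470870, f(8.940000) = 34.174620 (opposite signs)
step 1: m = 6.425000, f(m) = 8.526650 > 0 → root in [3.910000, 6.425000]
step 2: m = 5.167500, f(m) = 0.446584 > 0 → root in [3.910000, 5.167500]
step 3: m = 4.538750, f(m) = -2.407470 < 0 → root in [4.538750, 5.167500]
step 4: m = 4.853125, f(m) = -1.079275 < 0 → root in [4.853125, 5.167500]
step 5: m = 5.010313, f(m) = -0.341053 < 0 → root in [5.010313, 5.167500]

[5.01031, 5.16750]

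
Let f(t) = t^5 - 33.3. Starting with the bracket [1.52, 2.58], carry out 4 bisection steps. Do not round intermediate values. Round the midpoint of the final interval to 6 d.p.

2.016875

f(1.520000) = -25.186319, f(2.580000) = 81.013765 (opposite signs)
step 1: m = 2.050000, f(m) = 2.905063 > 0 → root in [1.520000, 2.050000]
step 2: m = 1.785000, f(m) = -15.178627 < 0 → root in [1.785000, 2.050000]
step 3: m = 1.917500, f(m) = -7.377501 < 0 → root in [1.917500, 2.050000]
step 4: m = 1.983750, f(m) = -2.579046 < 0 → root in [1.983750, 2.050000]
Midpoint of [1.983750, 2.050000] = 2.016875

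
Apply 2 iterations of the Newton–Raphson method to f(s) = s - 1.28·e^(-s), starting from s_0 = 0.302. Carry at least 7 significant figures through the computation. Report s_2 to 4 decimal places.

Newton update: s ← s − f(s)/f'(s).
f'(s) = 1 + 1.28·e^(-s)
s_0 = 0.302000: f = -0.644353, f' = 1.946353 → s_1 = 0.302000 - (-0.644353)/(1.946353) = 0.633057
s_1 = 0.633057: f = -0.046581, f' = 1.679637 → s_2 = 0.633057 - (-0.046581)/(1.679637) = 0.660789

0.6608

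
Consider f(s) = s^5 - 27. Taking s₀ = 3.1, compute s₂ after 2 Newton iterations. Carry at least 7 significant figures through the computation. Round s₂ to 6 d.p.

f'(s) = 5s⁴
s_0 = 3.100000: f = 259.291510, f' = 461.760500 → s_1 = 3.100000 - (259.291510)/(461.760500) = 2.538472
s_1 = 2.538472: f = 78.405137, f' = 207.615333 → s_2 = 2.538472 - (78.405137)/(207.615333) = 2.160826

2.160826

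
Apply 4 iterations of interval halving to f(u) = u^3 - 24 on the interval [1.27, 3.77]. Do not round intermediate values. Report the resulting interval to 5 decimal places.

f(1.270000) = -21.951617, f(3.770000) = 29.582633 (opposite signs)
step 1: m = 2.520000, f(m) = -7.996992 < 0 → root in [2.520000, 3.770000]
step 2: m = 3.145000, f(m) = 7.107274 > 0 → root in [2.520000, 3.145000]
step 3: m = 2.832500, f(m) = -1.274693 < 0 → root in [2.832500, 3.145000]
step 4: m = 2.988750, f(m) = 2.697388 > 0 → root in [2.832500, 2.988750]

[2.83250, 2.98875]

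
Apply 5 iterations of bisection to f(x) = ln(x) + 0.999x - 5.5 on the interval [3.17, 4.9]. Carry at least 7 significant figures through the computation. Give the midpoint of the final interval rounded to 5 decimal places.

f(3.170000) = -1.179438, f(4.900000) = 0.984335 (opposite signs)
step 1: m = 4.035000, f(m) = -0.074029 < 0 → root in [4.035000, 4.900000]
step 2: m = 4.467500, f(m) = 0.459861 > 0 → root in [4.035000, 4.467500]
step 3: m = 4.251250, f(m) = 0.194212 > 0 → root in [4.035000, 4.251250]
step 4: m = 4.143125, f(m) = 0.060432 > 0 → root in [4.035000, 4.143125]
step 5: m = 4.089063, f(m) = -0.006711 < 0 → root in [4.089063, 4.143125]
Midpoint of [4.089063, 4.143125] = 4.116094

4.11609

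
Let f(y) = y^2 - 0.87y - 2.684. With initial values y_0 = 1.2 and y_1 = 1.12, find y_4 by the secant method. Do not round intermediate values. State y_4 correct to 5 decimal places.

f(y_0) = -2.288000, f(y_1) = -2.404000
y_2 = 1.120000 - (-2.404000)·(1.120000 - 1.200000)/(-2.404000 - (-2.288000)) = 2.777931; f(y_2) = 2.616101
y_3 = 2.777931 - (2.616101)·(2.777931 - 1.120000)/(2.616101 - (-2.404000)) = 1.913941; f(y_3) = -0.685957
y_4 = 1.913941 - (-0.685957)·(1.913941 - 2.777931)/(-0.685957 - (2.616101)) = 2.093423; f(y_4) = -0.122857

2.09342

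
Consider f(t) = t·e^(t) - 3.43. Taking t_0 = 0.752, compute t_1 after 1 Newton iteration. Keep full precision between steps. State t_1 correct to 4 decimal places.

1.2457

f'(t) = (t + 1)·e^(t)
t_0 = 0.752000: f = -1.834829, f' = 3.716409 → t_1 = 0.752000 - (-1.834829)/(3.716409) = 1.245710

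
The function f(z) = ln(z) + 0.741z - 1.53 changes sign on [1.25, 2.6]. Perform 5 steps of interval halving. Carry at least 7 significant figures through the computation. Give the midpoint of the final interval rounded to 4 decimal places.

1.5242

f(1.250000) = -0.380606, f(2.600000) = 1.352111 (opposite signs)
step 1: m = 1.925000, f(m) = 0.551351 > 0 → root in [1.250000, 1.925000]
step 2: m = 1.587500, f(m) = 0.108498 > 0 → root in [1.250000, 1.587500]
step 3: m = 1.418750, f(m) = -0.128930 < 0 → root in [1.418750, 1.587500]
step 4: m = 1.503125, f(m) = -0.008638 < 0 → root in [1.503125, 1.587500]
step 5: m = 1.545312, f(m) = 0.050303 > 0 → root in [1.503125, 1.545312]
Midpoint of [1.503125, 1.545312] = 1.524219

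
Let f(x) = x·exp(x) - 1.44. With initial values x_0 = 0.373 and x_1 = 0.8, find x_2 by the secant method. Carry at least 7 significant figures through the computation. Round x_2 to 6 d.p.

0.682657

f(x_0) = -0.898373, f(x_1) = 0.340433
x_2 = 0.800000 - (0.340433)·(0.800000 - 0.373000)/(0.340433 - (-0.898373)) = 0.682657; f(x_2) = -0.088933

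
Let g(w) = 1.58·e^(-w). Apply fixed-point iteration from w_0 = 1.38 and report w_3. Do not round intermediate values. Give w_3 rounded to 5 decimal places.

w_1 = g(1.380000) = 0.397494
w_2 = g(0.397494) = 1.061763
w_3 = g(1.061763) = 0.546436

0.54644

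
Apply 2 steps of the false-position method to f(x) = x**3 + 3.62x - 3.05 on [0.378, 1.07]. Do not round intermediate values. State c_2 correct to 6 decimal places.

0.726624

f(0.378000) = -1.627630, f(1.070000) = 2.048443
step 1: c = 0.684392, f(c) = -0.251936 < 0 → new bracket [0.684392, 1.070000]
step 2: c = 0.726624, f(c) = -0.035978 < 0 → new bracket [0.726624, 1.070000]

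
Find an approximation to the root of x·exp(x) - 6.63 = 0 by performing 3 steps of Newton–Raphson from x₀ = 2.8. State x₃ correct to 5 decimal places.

1.52515

f'(x) = (x + 1)·exp(x)
x_0 = 2.800000: f = 39.415011, f' = 62.489658 → x_1 = 2.800000 - (39.415011)/(62.489658) = 2.169255
x_1 = 2.169255: f = 12.354815, f' = 27.736581 → x_2 = 2.169255 - (12.354815)/(27.736581) = 1.723821
x_2 = 1.723821: f = 3.033589, f' = 15.269499 → x_3 = 1.723821 - (3.033589)/(15.269499) = 1.525152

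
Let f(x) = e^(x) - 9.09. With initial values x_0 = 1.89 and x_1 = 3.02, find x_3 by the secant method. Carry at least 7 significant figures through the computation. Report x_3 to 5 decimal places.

2.16580

f(x_0) = -2.470631, f(x_1) = 11.401292
x_2 = 3.020000 - (11.401292)·(3.020000 - 1.890000)/(11.401292 - (-2.470631)) = 2.091256; f(x_2) = -0.994921
x_3 = 2.091256 - (-0.994921)·(2.091256 - 3.020000)/(-0.994921 - (11.401292)) = 2.165797; f(x_3) = -0.368446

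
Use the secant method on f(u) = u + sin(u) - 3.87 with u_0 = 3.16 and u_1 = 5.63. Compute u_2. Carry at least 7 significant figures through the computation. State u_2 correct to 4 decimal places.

Secant update: u_(k+1) = u_k − f(u_k)·(u_k − u_(k-1))/(f(u_k) − f(u_(k-1))).
f(u_0) = -0.728406, f(u_1) = 1.152281
u_2 = 5.630000 - (1.152281)·(5.630000 - 3.160000)/(1.152281 - (-0.728406)) = 4.116652; f(u_2) = -0.581083

4.1167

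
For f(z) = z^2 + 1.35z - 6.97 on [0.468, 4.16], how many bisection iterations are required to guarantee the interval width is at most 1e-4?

Initial width b − a = 4.16 − 0.468 = 3.692000.
After n steps the width is (b−a)/2^n; need (b−a)/2^n ≤ 1e-4.
So n ≥ log₂(3.692000/1e-4) = log₂(36920.0000) ≈ 15.1721.
Hence n = 16.

16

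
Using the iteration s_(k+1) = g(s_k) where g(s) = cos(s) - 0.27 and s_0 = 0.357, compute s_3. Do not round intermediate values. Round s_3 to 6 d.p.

0.599942

s_1 = g(0.357000) = 0.666949
s_2 = g(0.666949) = 0.515712
s_3 = g(0.515712) = 0.599942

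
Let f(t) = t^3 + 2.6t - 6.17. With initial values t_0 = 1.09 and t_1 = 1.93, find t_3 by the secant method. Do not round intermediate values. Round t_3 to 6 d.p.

1.356899

Secant update: t_(k+1) = t_k − f(t_k)·(t_k − t_(k-1))/(f(t_k) − f(t_(k-1))).
f(t_0) = -2.040971, f(t_1) = 6.037057
t_2 = 1.930000 - (6.037057)·(1.930000 - 1.090000)/(6.037057 - (-2.040971)) = 1.302232; f(t_2) = -0.575861
t_3 = 1.302232 - (-0.575861)·(1.302232 - 1.930000)/(-0.575861 - (6.037057)) = 1.356899; f(t_3) = -0.143776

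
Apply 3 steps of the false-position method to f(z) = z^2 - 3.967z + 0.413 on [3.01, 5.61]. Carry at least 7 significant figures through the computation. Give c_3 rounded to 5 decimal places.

False-position update: c = (a·f(b) − b·f(a))/(f(b) − f(a)); replace the endpoint whose sign matches f(c).
f(3.010000) = -2.467570, f(5.610000) = 9.630230
step 1: c = 3.540318, f(c) = -1.097590 < 0 → new bracket [3.540318, 5.610000]
step 2: c = 3.752072, f(c) = -0.393424 < 0 → new bracket [3.752072, 5.610000]
step 3: c = 3.824995, f(c) = -0.130168 < 0 → new bracket [3.824995, 5.610000]

3.82500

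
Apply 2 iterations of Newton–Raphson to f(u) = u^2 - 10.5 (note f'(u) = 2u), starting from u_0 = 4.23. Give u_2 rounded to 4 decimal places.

u_0 = 4.230000: f = 7.392900, f' = 8.460000 → u_1 = 4.230000 - (7.392900)/(8.460000) = 3.356135
u_1 = 3.356135: f = 0.763640, f' = 6.712270 → u_2 = 3.356135 - (0.763640)/(6.712270) = 3.242367

3.2424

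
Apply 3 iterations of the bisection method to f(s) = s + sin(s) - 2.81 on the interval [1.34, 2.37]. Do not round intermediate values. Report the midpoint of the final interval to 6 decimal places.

f(1.340000) = -0.496515, f(2.370000) = 0.257278 (opposite signs)
step 1: m = 1.855000, f(m) = 0.004885 > 0 → root in [1.340000, 1.855000]
step 2: m = 1.597500, f(m) = -0.212857 < 0 → root in [1.597500, 1.855000]
step 3: m = 1.726250, f(m) = -0.095809 < 0 → root in [1.726250, 1.855000]
Midpoint of [1.726250, 1.855000] = 1.790625

1.790625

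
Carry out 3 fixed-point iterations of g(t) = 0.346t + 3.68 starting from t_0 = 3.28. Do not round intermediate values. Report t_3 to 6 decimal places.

5.529698

t_1 = g(3.280000) = 4.814880
t_2 = g(4.814880) = 5.345948
t_3 = g(5.345948) = 5.529698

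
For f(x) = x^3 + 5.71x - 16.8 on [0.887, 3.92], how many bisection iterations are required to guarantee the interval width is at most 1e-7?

25

Initial width b − a = 3.92 − 0.887 = 3.033000.
After n steps the width is (b−a)/2^n; need (b−a)/2^n ≤ 1e-7.
So n ≥ log₂(3.033000/1e-7) = log₂(30330000.0000) ≈ 24.8542.
Hence n = 25.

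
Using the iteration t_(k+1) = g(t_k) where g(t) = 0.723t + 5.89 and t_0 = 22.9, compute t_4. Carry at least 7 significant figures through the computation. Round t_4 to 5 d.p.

t_1 = g(22.900000) = 22.446700
t_2 = g(22.446700) = 22.118964
t_3 = g(22.118964) = 21.882011
t_4 = g(21.882011) = 21.710694

21.71069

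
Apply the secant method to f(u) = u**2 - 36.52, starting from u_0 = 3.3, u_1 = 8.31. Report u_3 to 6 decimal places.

f(u_0) = -25.630000, f(u_1) = 32.536100
u_2 = 8.310000 - (32.536100)·(8.310000 - 3.300000)/(32.536100 - (-25.630000)) = 5.507580; f(u_2) = -6.186566
u_3 = 5.507580 - (-6.186566)·(5.507580 - 8.310000)/(-6.186566 - (32.536100)) = 5.955311; f(u_3) = -1.054268

5.955311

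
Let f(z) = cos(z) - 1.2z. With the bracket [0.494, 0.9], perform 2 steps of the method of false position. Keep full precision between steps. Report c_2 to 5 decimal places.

0.65850

f(0.494000) = 0.287643, f(0.900000) = -0.458390
step 1: c = 0.650539, f(c) = 0.015111 > 0 → new bracket [0.650539, 0.900000]
step 2: c = 0.658500, f(c) = 0.000711 > 0 → new bracket [0.658500, 0.900000]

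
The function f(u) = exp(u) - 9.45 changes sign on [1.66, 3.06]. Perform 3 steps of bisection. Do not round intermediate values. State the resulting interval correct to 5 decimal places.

[2.18500, 2.36000]

f(1.660000) = -4.190689, f(3.060000) = 11.877557 (opposite signs)
step 1: m = 2.360000, f(m) = 1.140951 > 0 → root in [1.660000, 2.360000]
step 2: m = 2.010000, f(m) = -1.986683 < 0 → root in [2.010000, 2.360000]
step 3: m = 2.185000, f(m) = -0.559351 < 0 → root in [2.185000, 2.360000]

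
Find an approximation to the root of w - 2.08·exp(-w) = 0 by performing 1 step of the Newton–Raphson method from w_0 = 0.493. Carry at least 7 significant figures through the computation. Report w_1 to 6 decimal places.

Newton update: w ← w − f(w)/f'(w).
f'(w) = 1 + 2.08·exp(-w)
w_0 = 0.493000: f = -0.777446, f' = 2.270446 → w_1 = 0.493000 - (-0.777446)/(2.270446) = 0.835420

0.835420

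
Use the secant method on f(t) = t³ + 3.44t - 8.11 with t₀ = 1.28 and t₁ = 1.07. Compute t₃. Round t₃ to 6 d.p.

f(t_0) = -1.609648, f(t_1) = -3.204157
t_2 = 1.070000 - (-3.204157)·(1.070000 - 1.280000)/(-3.204157 - (-1.609648)) = 1.491994; f(t_2) = 0.343705
t_3 = 1.491994 - (0.343705)·(1.491994 - 1.070000)/(0.343705 - (-3.204157)) = 1.451112; f(t_3) = -0.062526

1.451112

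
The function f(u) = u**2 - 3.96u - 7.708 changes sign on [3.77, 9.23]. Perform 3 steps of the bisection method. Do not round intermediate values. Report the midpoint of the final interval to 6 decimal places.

5.476250

f(3.770000) = -8.424300, f(9.230000) = 40.934100 (opposite signs)
step 1: m = 6.500000, f(m) = 8.802000 > 0 → root in [3.770000, 6.500000]
step 2: m = 5.135000, f(m) = -1.674375 < 0 → root in [5.135000, 6.500000]
step 3: m = 5.817500, f(m) = 3.098006 > 0 → root in [5.135000, 5.817500]
Midpoint of [5.135000, 5.817500] = 5.476250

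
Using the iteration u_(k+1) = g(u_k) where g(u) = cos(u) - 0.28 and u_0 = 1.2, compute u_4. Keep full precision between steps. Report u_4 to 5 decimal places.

u_1 = g(1.200000) = 0.082358
u_2 = g(0.082358) = 0.716611
u_3 = g(0.716611) = 0.474036
u_4 = g(0.474036) = 0.609733

0.60973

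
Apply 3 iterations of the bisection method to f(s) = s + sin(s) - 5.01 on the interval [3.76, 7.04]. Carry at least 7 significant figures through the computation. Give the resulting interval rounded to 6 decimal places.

f(3.760000) = -1.829738, f(7.040000) = 2.716609 (opposite signs)
step 1: m = 5.400000, f(m) = -0.382764 < 0 → root in [5.400000, 7.040000]
step 2: m = 6.220000, f(m) = 1.146857 > 0 → root in [5.400000, 6.220000]
step 3: m = 5.810000, f(m) = 0.344276 > 0 → root in [5.400000, 5.810000]

[5.400000, 5.810000]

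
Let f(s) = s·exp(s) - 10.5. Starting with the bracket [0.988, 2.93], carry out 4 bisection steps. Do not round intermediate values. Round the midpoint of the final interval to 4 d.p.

1.7769

f(0.988000) = -7.846373, f(2.930000) = 44.371957 (opposite signs)
step 1: m = 1.959000, f(m) = 3.393681 > 0 → root in [0.988000, 1.959000]
step 2: m = 1.473500, f(m) = -4.068933 < 0 → root in [1.473500, 1.959000]
step 3: m = 1.716250, f(m) = -0.951427 < 0 → root in [1.716250, 1.959000]
step 4: m = 1.837625, f(m) = 1.043228 > 0 → root in [1.716250, 1.837625]
Midpoint of [1.716250, 1.837625] = 1.776938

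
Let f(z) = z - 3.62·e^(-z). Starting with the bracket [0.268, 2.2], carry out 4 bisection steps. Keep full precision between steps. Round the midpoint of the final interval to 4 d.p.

1.1736

f(0.268000) = -2.500966, f(2.200000) = 1.798893 (opposite signs)
step 1: m = 1.234000, f(m) = 0.180125 > 0 → root in [0.268000, 1.234000]
step 2: m = 0.751000, f(m) = -0.957258 < 0 → root in [0.751000, 1.234000]
step 3: m = 0.992500, f(m) = -0.349249 < 0 → root in [0.992500, 1.234000]
step 4: m = 1.113250, f(m) = -0.075882 < 0 → root in [1.113250, 1.234000]
Midpoint of [1.113250, 1.234000] = 1.173625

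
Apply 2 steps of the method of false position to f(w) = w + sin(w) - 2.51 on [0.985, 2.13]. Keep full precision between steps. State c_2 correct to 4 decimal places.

f(0.985000) = -0.691728, f(2.130000) = 0.467678
step 1: c = 1.668133, f(c) = 0.153400 > 0 → new bracket [0.985000, 1.668133]
step 2: c = 1.544137, f(c) = 0.033782 > 0 → new bracket [0.985000, 1.544137]

1.5441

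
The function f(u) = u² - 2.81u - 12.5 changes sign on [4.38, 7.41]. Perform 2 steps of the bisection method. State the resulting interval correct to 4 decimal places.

[5.1375, 5.8950]

f(4.380000) = -5.623400, f(7.410000) = 21.586000 (opposite signs)
step 1: m = 5.895000, f(m) = 5.686075 > 0 → root in [4.380000, 5.895000]
step 2: m = 5.137500, f(m) = -0.542469 < 0 → root in [5.137500, 5.895000]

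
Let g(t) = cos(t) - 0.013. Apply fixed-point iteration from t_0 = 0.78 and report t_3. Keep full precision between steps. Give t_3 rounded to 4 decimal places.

0.7165

t_1 = g(0.780000) = 0.697914
t_2 = g(0.697914) = 0.753185
t_3 = g(0.753185) = 0.716514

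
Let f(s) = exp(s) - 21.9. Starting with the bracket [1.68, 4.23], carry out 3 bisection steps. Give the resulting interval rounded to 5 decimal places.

[2.95500, 3.27375]

f(1.680000) = -16.534444, f(4.230000) = 46.817232 (opposite signs)
step 1: m = 2.955000, f(m) = -2.698277 < 0 → root in [2.955000, 4.230000]
step 2: m = 3.592500, f(m) = 14.424774 > 0 → root in [2.955000, 3.592500]
step 3: m = 3.273750, f(m) = 4.510192 > 0 → root in [2.955000, 3.273750]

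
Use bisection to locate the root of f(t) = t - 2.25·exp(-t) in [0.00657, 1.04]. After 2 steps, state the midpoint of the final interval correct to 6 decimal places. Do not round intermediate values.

f(0.006570) = -2.228696, f(1.040000) = 0.244727 (opposite signs)
step 1: m = 0.523285, f(m) = -0.809999 < 0 → root in [0.523285, 1.040000]
step 2: m = 0.781643, f(m) = -0.248078 < 0 → root in [0.781643, 1.040000]
Midpoint of [0.781643, 1.040000] = 0.910821

0.910821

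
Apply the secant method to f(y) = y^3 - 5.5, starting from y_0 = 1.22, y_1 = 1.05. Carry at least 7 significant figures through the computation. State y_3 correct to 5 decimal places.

1.58623

Secant update: y_(k+1) = y_k − f(y_k)·(y_k − y_(k-1))/(f(y_k) − f(y_(k-1))).
f(y_0) = -3.684152, f(y_1) = -4.342375
y_2 = 1.050000 - (-4.342375)·(1.050000 - 1.220000)/(-4.342375 - (-3.684152)) = 2.171510; f(y_2) = 4.739661
y_3 = 2.171510 - (4.739661)·(2.171510 - 1.050000)/(4.739661 - (-4.342375)) = 1.586225; f(y_3) = -1.508881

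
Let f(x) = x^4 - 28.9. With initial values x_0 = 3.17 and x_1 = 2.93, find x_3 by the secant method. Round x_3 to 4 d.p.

2.3841

f(x_0) = 72.080391, f(x_1) = 44.800508
x_2 = 2.930000 - (44.800508)·(2.930000 - 3.170000)/(44.800508 - (72.080391)) = 2.535859; f(x_2) = 12.452367
x_3 = 2.535859 - (12.452367)·(2.535859 - 2.930000)/(12.452367 - (44.800508)) = 2.384135; f(x_3) = 3.408987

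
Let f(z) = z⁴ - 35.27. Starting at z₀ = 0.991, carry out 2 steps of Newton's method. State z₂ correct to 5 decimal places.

Newton update: z ← z − f(z)/f'(z).
f'(z) = 4z³
z_0 = 0.991000: f = -34.305517, f' = 3.892969 → z_1 = 0.991000 - (-34.305517)/(3.892969) = 9.803173
z_1 = 9.803173: f = 9200.362874, f' = 3768.425961 → z_2 = 9.803173 - (9200.362874)/(3768.425961) = 7.361739

7.36174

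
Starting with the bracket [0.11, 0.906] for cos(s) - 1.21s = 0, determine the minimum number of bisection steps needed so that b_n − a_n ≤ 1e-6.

20

Initial width b − a = 0.906 − 0.11 = 0.796000.
After n steps the width is (b−a)/2^n; need (b−a)/2^n ≤ 1e-6.
So n ≥ log₂(0.796000/1e-6) = log₂(796000.0000) ≈ 19.6024.
Hence n = 20.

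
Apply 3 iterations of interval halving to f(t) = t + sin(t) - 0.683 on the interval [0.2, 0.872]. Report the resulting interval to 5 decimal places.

[0.28400, 0.36800]

f(0.200000) = -0.284331, f(0.872000) = 0.954617 (opposite signs)
step 1: m = 0.536000, f(m) = 0.363701 > 0 → root in [0.200000, 0.536000]
step 2: m = 0.368000, f(m) = 0.044750 > 0 → root in [0.200000, 0.368000]
step 3: m = 0.284000, f(m) = -0.118802 < 0 → root in [0.284000, 0.368000]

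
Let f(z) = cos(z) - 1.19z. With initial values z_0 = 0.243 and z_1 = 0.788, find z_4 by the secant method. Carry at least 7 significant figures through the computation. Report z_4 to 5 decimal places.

f(z_0) = 0.681450, f(z_1) = -0.232455
z_2 = 0.788000 - (-0.232455)·(0.788000 - 0.243000)/(-0.232455 - (0.681450)) = 0.649377; f(z_2) = 0.023702
z_3 = 0.649377 - (0.023702)·(0.649377 - 0.788000)/(0.023702 - (-0.232455)) = 0.662204; f(z_3) = 0.000617
z_4 = 0.662204 - (0.000617)·(0.662204 - 0.649377)/(0.000617 - (0.023702)) = 0.662546; f(z_4) = -0.000002

0.66255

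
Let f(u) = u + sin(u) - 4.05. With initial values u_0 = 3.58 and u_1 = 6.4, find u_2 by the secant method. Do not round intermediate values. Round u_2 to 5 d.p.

f(u_0) = -0.894498, f(u_1) = 2.466549
u_2 = 6.400000 - (2.466549)·(6.400000 - 3.580000)/(2.466549 - (-0.894498)) = 4.330505; f(u_2) = -0.647459

4.33051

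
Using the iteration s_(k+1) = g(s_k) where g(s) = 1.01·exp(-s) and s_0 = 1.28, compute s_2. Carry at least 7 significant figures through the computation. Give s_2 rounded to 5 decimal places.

0.76272

s_1 = g(1.280000) = 0.280818
s_2 = g(0.280818) = 0.762718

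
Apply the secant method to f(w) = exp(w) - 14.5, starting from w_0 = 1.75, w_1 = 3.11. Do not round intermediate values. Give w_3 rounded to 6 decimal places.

2.630323

f(w_0) = -8.745397, f(w_1) = 7.921044
w_2 = 3.110000 - (7.921044)·(3.110000 - 1.750000)/(7.921044 - (-8.745397)) = 2.463634; f(w_2) = -2.752575
w_3 = 2.463634 - (-2.752575)·(2.463634 - 3.110000)/(-2.752575 - (7.921044)) = 2.630323; f(w_3) = -0.621753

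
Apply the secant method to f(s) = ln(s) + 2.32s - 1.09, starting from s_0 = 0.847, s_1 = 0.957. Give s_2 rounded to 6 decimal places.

0.640300

Secant update: s_(k+1) = s_k − f(s_k)·(s_k − s_(k-1))/(f(s_k) − f(s_(k-1))).
f(s_0) = 0.708985, f(s_1) = 1.086288
s_2 = 0.957000 - (1.086288)·(0.957000 - 0.847000)/(1.086288 - (0.708985)) = 0.640300; f(s_2) = -0.050322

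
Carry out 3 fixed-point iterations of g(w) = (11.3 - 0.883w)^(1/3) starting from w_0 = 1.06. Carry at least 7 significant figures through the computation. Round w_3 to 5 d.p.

w_1 = g(1.060000) = 2.180266
w_2 = g(2.180266) = 2.108569
w_3 = g(2.108569) = 2.113304

2.11330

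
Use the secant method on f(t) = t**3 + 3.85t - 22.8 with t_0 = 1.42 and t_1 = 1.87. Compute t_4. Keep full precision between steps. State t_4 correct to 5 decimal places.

f(t_0) = -14.469712, f(t_1) = -9.061297
t_2 = 1.870000 - (-9.061297)·(1.870000 - 1.420000)/(-9.061297 - (-14.469712)) = 2.623933; f(t_2) = 5.367990
t_3 = 2.623933 - (5.367990)·(2.623933 - 1.870000)/(5.367990 - (-9.061297)) = 2.343455; f(t_3) = -0.907963
t_4 = 2.343455 - (-0.907963)·(2.343455 - 2.623933)/(-0.907963 - (5.367990)) = 2.384032; f(t_4) = -0.071563

2.38403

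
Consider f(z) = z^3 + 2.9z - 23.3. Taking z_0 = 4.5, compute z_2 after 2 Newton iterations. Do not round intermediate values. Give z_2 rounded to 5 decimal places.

2.65184

Newton update: z ← z − f(z)/f'(z).
f'(z) = 3z^2 + 2.9
z_0 = 4.500000: f = 80.875000, f' = 63.650000 → z_1 = 4.500000 - (80.875000)/(63.650000) = 3.229379
z_1 = 3.229379: f = 19.744048, f' = 34.186674 → z_2 = 3.229379 - (19.744048)/(34.186674) = 2.651843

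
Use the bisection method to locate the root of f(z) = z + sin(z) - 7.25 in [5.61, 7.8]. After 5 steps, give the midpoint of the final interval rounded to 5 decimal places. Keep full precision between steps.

6.80766

f(5.610000) = -2.263480, f(7.800000) = 1.548543 (opposite signs)
step 1: m = 6.705000, f(m) = -0.135583 < 0 → root in [6.705000, 7.800000]
step 2: m = 7.252500, f(m) = 0.826998 > 0 → root in [6.705000, 7.252500]
step 3: m = 6.978750, f(m) = 0.369569 > 0 → root in [6.705000, 6.978750]
step 4: m = 6.841875, f(m) = 0.121951 > 0 → root in [6.705000, 6.841875]
step 5: m = 6.773438, f(m) = -0.005714 < 0 → root in [6.773438, 6.841875]
Midpoint of [6.773438, 6.841875] = 6.807656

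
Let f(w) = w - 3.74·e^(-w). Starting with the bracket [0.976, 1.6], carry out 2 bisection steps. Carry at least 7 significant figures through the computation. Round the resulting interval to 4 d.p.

[1.1320, 1.2880]

f(0.976000) = -0.433289, f(1.600000) = 0.844907 (opposite signs)
step 1: m = 1.288000, f(m) = 0.256426 > 0 → root in [0.976000, 1.288000]
step 2: m = 1.132000, f(m) = -0.073731 < 0 → root in [1.132000, 1.288000]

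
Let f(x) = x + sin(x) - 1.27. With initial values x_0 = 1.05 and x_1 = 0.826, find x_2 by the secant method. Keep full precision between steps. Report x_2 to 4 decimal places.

0.6429

Secant update: x_(k+1) = x_k − f(x_k)·(x_k − x_(k-1))/(f(x_k) − f(x_(k-1))).
f(x_0) = 0.647423, f(x_1) = 0.291226
x_2 = 0.826000 - (0.291226)·(0.826000 - 1.050000)/(0.291226 - (0.647423)) = 0.642858; f(x_2) = -0.027656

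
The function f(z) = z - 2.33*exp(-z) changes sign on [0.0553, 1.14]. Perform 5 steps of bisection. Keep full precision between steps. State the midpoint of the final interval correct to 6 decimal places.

0.919670

f(0.055300) = -2.149349, f(1.140000) = 0.394822 (opposite signs)
step 1: m = 0.597650, f(m) = -0.684090 < 0 → root in [0.597650, 1.140000]
step 2: m = 0.868825, f(m) = -0.108480 < 0 → root in [0.868825, 1.140000]
step 3: m = 1.004412, f(m) = 0.151027 > 0 → root in [0.868825, 1.004412]
step 4: m = 0.936619, f(m) = 0.023373 > 0 → root in [0.868825, 0.936619]
step 5: m = 0.902722, f(m) = -0.042010 < 0 → root in [0.902722, 0.936619]
Midpoint of [0.902722, 0.936619] = 0.919670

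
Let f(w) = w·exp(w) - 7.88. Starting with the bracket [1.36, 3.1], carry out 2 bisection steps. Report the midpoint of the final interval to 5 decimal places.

f(1.360000) = -2.581177, f(3.100000) = 60.933649 (opposite signs)
step 1: m = 2.230000, f(m) = 12.858701 > 0 → root in [1.360000, 2.230000]
step 2: m = 1.795000, f(m) = 2.924957 > 0 → root in [1.360000, 1.795000]
Midpoint of [1.360000, 1.795000] = 1.577500

1.57750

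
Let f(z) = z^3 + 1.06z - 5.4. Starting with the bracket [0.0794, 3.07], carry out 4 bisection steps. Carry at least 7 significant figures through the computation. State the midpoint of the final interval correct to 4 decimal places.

f(0.079400) = -5.315335, f(3.070000) = 26.788643 (opposite signs)
step 1: m = 1.574700, f(m) = 0.173934 > 0 → root in [0.079400, 1.574700]
step 2: m = 0.827050, f(m) = -3.957615 < 0 → root in [0.827050, 1.574700]
step 3: m = 1.200875, f(m) = -2.395290 < 0 → root in [1.200875, 1.574700]
step 4: m = 1.387787, f(m) = -1.256130 < 0 → root in [1.387787, 1.574700]
Midpoint of [1.387787, 1.574700] = 1.481244

1.4812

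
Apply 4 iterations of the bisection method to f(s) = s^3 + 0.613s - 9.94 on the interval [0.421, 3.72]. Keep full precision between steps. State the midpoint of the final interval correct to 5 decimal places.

1.96741

f(0.421000) = -9.607309, f(3.720000) = 43.819208 (opposite signs)
step 1: m = 2.070500, f(m) = 0.205388 > 0 → root in [0.421000, 2.070500]
step 2: m = 1.245750, f(m) = -7.243084 < 0 → root in [1.245750, 2.070500]
step 3: m = 1.658125, f(m) = -4.364756 < 0 → root in [1.658125, 2.070500]
step 4: m = 1.864313, f(m) = -2.317458 < 0 → root in [1.864313, 2.070500]
Midpoint of [1.864313, 2.070500] = 1.967406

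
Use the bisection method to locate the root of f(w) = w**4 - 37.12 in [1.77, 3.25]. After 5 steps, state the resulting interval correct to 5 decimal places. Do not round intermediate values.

[2.46375, 2.51000]

f(1.770000) = -27.304938, f(3.250000) = 74.446406 (opposite signs)
step 1: m = 2.510000, f(m) = 2.571260 > 0 → root in [1.770000, 2.510000]
step 2: m = 2.140000, f(m) = -16.147264 < 0 → root in [2.140000, 2.510000]
step 3: m = 2.325000, f(m) = -7.899218 < 0 → root in [2.325000, 2.510000]
step 4: m = 2.417500, f(m) = -2.964084 < 0 → root in [2.417500, 2.510000]
step 5: m = 2.463750, f(m) = -0.274322 < 0 → root in [2.463750, 2.510000]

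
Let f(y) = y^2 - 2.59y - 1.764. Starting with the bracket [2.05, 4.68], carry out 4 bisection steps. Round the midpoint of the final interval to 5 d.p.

f(2.050000) = -2.871000, f(4.680000) = 8.017200 (opposite signs)
step 1: m = 3.365000, f(m) = 0.843875 > 0 → root in [2.050000, 3.365000]
step 2: m = 2.707500, f(m) = -1.445869 < 0 → root in [2.707500, 3.365000]
step 3: m = 3.036250, f(m) = -0.409073 < 0 → root in [3.036250, 3.365000]
step 4: m = 3.200625, f(m) = 0.190382 > 0 → root in [3.036250, 3.200625]
Midpoint of [3.036250, 3.200625] = 3.118437

3.11844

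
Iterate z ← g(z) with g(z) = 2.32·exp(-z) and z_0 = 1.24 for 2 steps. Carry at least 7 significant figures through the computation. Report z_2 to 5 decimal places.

1.18554

z_1 = g(1.240000) = 0.671371
z_2 = g(0.671371) = 1.185537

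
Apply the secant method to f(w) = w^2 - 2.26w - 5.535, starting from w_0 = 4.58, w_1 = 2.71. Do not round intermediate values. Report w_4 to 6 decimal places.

3.738472

f(w_0) = 5.090600, f(w_1) = -4.315500
w_2 = 2.710000 - (-4.315500)·(2.710000 - 4.580000)/(-4.315500 - (5.090600)) = 3.567952; f(w_2) = -0.868289
w_3 = 3.567952 - (-0.868289)·(3.567952 - 2.710000)/(-0.868289 - (-4.315500)) = 3.784055; f(w_3) = 0.232106
w_4 = 3.784055 - (0.232106)·(3.784055 - 3.567952)/(0.232106 - (-0.868289)) = 3.738472; f(w_4) = -0.007773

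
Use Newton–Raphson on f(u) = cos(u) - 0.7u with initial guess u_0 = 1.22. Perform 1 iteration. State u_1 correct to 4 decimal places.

f'(u) = -sin(u) - 0.7
u_0 = 1.220000: f = -0.510354, f' = -1.639099 → u_1 = 1.220000 - (-0.510354)/(-1.639099) = 0.908637

0.9086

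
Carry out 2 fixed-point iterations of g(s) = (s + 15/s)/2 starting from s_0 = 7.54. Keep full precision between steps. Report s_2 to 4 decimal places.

s_1 = g(7.540000) = 4.764695
s_2 = g(4.764695) = 3.956425

3.9564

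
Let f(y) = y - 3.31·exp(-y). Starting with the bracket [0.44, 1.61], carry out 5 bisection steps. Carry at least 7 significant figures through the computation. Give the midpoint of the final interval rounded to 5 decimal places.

1.11641

f(0.440000) = -1.691761, f(1.610000) = 0.948372 (opposite signs)
step 1: m = 1.025000, f(m) = -0.162616 < 0 → root in [1.025000, 1.610000]
step 2: m = 1.317500, f(m) = 0.431069 > 0 → root in [1.025000, 1.317500]
step 3: m = 1.171250, f(m) = 0.145219 > 0 → root in [1.025000, 1.171250]
step 4: m = 1.098125, f(m) = -0.005746 < 0 → root in [1.098125, 1.171250]
step 5: m = 1.134688, f(m) = 0.070448 > 0 → root in [1.098125, 1.134688]
Midpoint of [1.098125, 1.134688] = 1.116406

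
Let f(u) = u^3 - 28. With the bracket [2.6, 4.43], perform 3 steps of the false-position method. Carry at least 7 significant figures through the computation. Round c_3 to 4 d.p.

3.0166

False-position update: c = (a·f(b) − b·f(a))/(f(b) − f(a)); replace the endpoint whose sign matches f(c).
f(2.600000) = -10.424000, f(4.430000) = 58.938307
step 1: c = 2.875019, f(c) = -4.235869 < 0 → new bracket [2.875019, 4.430000]
step 2: c = 2.979281, f(c) = -1.555558 < 0 → new bracket [2.979281, 4.430000]
step 3: c = 3.016585, f(c) = -0.549718 < 0 → new bracket [3.016585, 4.430000]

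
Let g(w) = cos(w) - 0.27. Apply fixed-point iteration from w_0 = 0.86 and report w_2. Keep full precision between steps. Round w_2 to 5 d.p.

w_1 = g(0.860000) = 0.382437
w_2 = g(0.382437) = 0.657758

0.65776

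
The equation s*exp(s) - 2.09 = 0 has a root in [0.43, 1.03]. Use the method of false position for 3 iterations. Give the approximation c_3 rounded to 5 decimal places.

f(0.430000) = -1.428979, f(1.030000) = 0.795098
step 1: c = 0.815503, f(c) = -0.246710 < 0 → new bracket [0.815503, 1.030000]
step 2: c = 0.866298, f(c) = -0.029866 < 0 → new bracket [0.866298, 1.030000]
step 3: c = 0.872224, f(c) = -0.003443 < 0 → new bracket [0.872224, 1.030000]

0.87222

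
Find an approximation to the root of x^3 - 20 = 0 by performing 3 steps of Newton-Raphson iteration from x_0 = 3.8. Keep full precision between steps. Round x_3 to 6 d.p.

2.714654

Newton update: x ← x − f(x)/f'(x).
f'(x) = 3x^2
x_0 = 3.800000: f = 34.872000, f' = 43.320000 → x_1 = 3.800000 - (34.872000)/(43.320000) = 2.995014
x_1 = 2.995014: f = 6.865598, f' = 26.910324 → x_2 = 2.995014 - (6.865598)/(26.910324) = 2.739885
x_2 = 2.739885: f = 0.568236, f' = 22.520911 → x_3 = 2.739885 - (0.568236)/(22.520911) = 2.714654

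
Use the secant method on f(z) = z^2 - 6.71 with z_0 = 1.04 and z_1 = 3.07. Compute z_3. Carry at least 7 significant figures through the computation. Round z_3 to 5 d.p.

Secant update: z_(k+1) = z_k − f(z_k)·(z_k − z_(k-1))/(f(z_k) − f(z_(k-1))).
f(z_0) = -5.628400, f(z_1) = 2.714900
z_2 = 3.070000 - (2.714900)·(3.070000 - 1.040000)/(2.714900 - (-5.628400)) = 2.409440; f(z_2) = -0.904597
z_3 = 2.409440 - (-0.904597)·(2.409440 - 3.070000)/(-0.904597 - (2.714900)) = 2.574530; f(z_3) = -0.081797

2.57453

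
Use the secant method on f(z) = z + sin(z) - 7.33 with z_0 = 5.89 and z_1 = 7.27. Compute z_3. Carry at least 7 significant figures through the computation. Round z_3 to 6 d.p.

6.815913

Secant update: z_(k+1) = z_k − f(z_k)·(z_k − z_(k-1))/(f(z_k) − f(z_(k-1))).
f(z_0) = -1.823133, f(z_1) = 0.774274
z_2 = 7.270000 - (0.774274)·(7.270000 - 5.890000)/(0.774274 - (-1.823133)) = 6.858629; f(z_2) = 0.072836
z_3 = 6.858629 - (0.072836)·(6.858629 - 7.270000)/(0.072836 - (0.774274)) = 6.815913; f(z_3) = -0.006202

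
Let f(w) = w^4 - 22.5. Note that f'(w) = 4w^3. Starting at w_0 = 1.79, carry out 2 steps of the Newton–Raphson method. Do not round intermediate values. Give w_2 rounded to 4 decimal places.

2.1910

Newton update: w ← w − f(w)/f'(w).
w_0 = 1.790000: f = -12.233743, f' = 22.941356 → w_1 = 1.790000 - (-12.233743)/(22.941356) = 2.323262
w_1 = 2.323262: f = 6.633484, f' = 50.159628 → w_2 = 2.323262 - (6.633484)/(50.159628) = 2.191014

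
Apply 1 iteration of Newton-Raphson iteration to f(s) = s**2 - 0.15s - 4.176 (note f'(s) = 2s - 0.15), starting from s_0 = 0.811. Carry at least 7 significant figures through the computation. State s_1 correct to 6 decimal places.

3.283778

s_0 = 0.811000: f = -3.639929, f' = 1.472000 → s_1 = 0.811000 - (-3.639929)/(1.472000) = 3.283778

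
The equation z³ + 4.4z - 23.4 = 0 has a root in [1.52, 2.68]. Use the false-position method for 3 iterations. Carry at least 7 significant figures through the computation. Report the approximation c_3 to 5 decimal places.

f(1.520000) = -13.200192, f(2.680000) = 7.640832
step 1: c = 2.254715, f(c) = -2.016861 < 0 → new bracket [2.254715, 2.680000]
step 2: c = 2.343530, f(c) = -0.217498 < 0 → new bracket [2.343530, 2.680000]
step 3: c = 2.352842, f(c) = -0.022474 < 0 → new bracket [2.352842, 2.680000]

2.35284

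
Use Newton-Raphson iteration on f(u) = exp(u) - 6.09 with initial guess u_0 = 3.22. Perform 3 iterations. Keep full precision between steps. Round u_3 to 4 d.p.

Newton update: u ← u − f(u)/f'(u).
f'(u) = exp(u)
u_0 = 3.220000: f = 18.938120, f' = 25.028120 → u_1 = 3.220000 - (18.938120)/(25.028120) = 2.463326
u_1 = 2.463326: f = 5.653810, f' = 11.743810 → u_2 = 2.463326 - (5.653810)/(11.743810) = 1.981897
u_2 = 1.981897: f = 1.166498, f' = 7.256498 → u_3 = 1.981897 - (1.166498)/(7.256498) = 1.821145

1.8211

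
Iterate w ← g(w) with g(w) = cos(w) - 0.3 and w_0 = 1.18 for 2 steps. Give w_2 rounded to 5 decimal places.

0.69673

w_1 = g(1.180000) = 0.080925
w_2 = g(0.080925) = 0.696727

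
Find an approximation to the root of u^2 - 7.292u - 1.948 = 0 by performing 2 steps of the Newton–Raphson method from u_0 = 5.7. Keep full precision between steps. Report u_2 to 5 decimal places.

Newton update: u ← u − f(u)/f'(u).
f'(u) = 2u - 7.292
u_0 = 5.700000: f = -11.022400, f' = 4.108000 → u_1 = 5.700000 - (-11.022400)/(4.108000) = 8.383155
u_1 = 8.383155: f = 7.199320, f' = 9.474310 → u_2 = 8.383155 - (7.199320)/(9.474310) = 7.623277

7.62328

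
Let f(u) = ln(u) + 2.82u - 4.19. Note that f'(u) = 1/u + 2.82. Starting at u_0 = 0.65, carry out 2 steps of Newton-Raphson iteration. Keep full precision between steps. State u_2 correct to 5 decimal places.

Newton update: u ← u − f(u)/f'(u).
u_0 = 0.650000: f = -2.787783, f' = 4.358462 → u_1 = 0.650000 - (-2.787783)/(4.358462) = 1.289625
u_1 = 1.289625: f = -0.298904, f' = 3.595419 → u_2 = 1.289625 - (-0.298904)/(3.595419) = 1.372760

1.37276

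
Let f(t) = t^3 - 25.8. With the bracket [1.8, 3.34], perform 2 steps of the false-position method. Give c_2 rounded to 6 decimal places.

False-position update: c = (a·f(b) − b·f(a))/(f(b) − f(a)); replace the endpoint whose sign matches f(c).
f(1.800000) = -19.968000, f(3.340000) = 11.459704
step 1: c = 2.778459, f(c) = -4.350756 < 0 → new bracket [2.778459, 3.340000]
step 2: c = 2.932985, f(c) = -0.569285 < 0 → new bracket [2.932985, 3.340000]

2.932985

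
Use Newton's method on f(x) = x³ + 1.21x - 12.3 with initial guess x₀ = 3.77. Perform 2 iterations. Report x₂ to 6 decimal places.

f'(x) = 3x² + 1.21
x_0 = 3.770000: f = 45.844333, f' = 43.848700 → x_1 = 3.770000 - (45.844333)/(43.848700) = 2.724488
x_1 = 2.724488: f = 11.220060, f' = 23.478508 → x_2 = 2.724488 - (11.220060)/(23.478508) = 2.246602

2.246602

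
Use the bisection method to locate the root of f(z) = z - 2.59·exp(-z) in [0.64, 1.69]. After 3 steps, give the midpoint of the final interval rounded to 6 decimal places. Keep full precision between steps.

f(0.640000) = -0.725687, f(1.690000) = 1.212094 (opposite signs)
step 1: m = 1.165000, f(m) = 0.357120 > 0 → root in [0.640000, 1.165000]
step 2: m = 0.902500, f(m) = -0.147886 < 0 → root in [0.902500, 1.165000]
step 3: m = 1.033750, f(m) = 0.112563 > 0 → root in [0.902500, 1.033750]
Midpoint of [0.902500, 1.033750] = 0.968125

0.968125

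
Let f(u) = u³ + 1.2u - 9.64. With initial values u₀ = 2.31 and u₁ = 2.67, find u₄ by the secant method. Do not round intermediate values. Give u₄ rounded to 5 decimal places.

1.94192

f(u_0) = 5.458391, f(u_1) = 12.598163
u_2 = 2.670000 - (12.598163)·(2.670000 - 2.310000)/(12.598163 - (5.458391)) = 2.034778; f(u_2) = 1.226372
u_3 = 2.034778 - (1.226372)·(2.034778 - 2.670000)/(1.226372 - (12.598163)) = 1.966274; f(u_3) = 0.321600
u_4 = 1.966274 - (0.321600)·(1.966274 - 2.034778)/(0.321600 - (1.226372)) = 1.941924; f(u_4) = 0.013437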